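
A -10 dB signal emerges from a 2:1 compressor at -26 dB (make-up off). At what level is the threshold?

Let T be the threshold. Output overshoot = (input overshoot)/R, so -26 − T = (-10 − T)/2.
2·(-26 − T) = -10 − T → 1·T = -52 − (-10) = -42.
T = -42/1 = -42 dB.

-42 dB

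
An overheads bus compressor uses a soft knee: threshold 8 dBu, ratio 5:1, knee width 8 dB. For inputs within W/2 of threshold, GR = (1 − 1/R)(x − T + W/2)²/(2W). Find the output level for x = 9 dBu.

7.75 dBu

x − T + W/2 = 9 − 8 + 4 = 5.
GR = (1 − 1/5) × 5² / 16 = 0.8 × 25 / 16 = 1.25 dB.
Output = 9 − 1.25 = 7.75 dBu.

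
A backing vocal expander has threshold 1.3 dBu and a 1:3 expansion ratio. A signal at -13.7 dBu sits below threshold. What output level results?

-43.7 dBu

The input is 15 dB below the 1.3 dBu threshold.
A 1:3 expander multiplies undershoot by 3: 15 × 3 = 45 dB below threshold.
Output = 1.3 − 45 = -43.7 dBu.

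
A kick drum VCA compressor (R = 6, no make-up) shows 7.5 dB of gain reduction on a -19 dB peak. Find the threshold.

Input is 9 dB above T (since output overshoot × R = input overshoot: (-26.5 − T)·6 = -19 − T gives T = -28 dB).
Check: -28 + (-19 − (-28))/6 = -28 + 1.5 = -26.5 dB. ✓

-28 dB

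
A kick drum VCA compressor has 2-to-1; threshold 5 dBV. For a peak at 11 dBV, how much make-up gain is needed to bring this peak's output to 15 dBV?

Overshoot 6 dB → 6/2 = 3 dB after compression, so the compressed level is 5 + 3 = 8 dBV.
Make-up = target − compressed = 15 − 8 = 7 dB.

7 dB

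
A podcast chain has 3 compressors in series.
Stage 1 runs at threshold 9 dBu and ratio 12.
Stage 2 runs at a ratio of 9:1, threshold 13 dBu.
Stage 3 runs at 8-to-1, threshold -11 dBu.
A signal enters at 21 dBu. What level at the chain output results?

Stage 1: 21 dBu is 12 dB over 9 dBu; at 12:1 that becomes 1 dB over, giving 10 dBu.
Stage 2: below threshold (10 ≤ 13); passes unchanged; output 10 dBu.
Stage 3: 21 dB above -11 dBu, reduced 8:1 to 2.625 dB above → -8.375 dBu.

-8.375 dBu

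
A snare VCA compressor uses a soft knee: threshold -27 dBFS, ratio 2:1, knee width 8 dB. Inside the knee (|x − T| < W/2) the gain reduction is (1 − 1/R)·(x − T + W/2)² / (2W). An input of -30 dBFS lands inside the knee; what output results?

-30.03125 dBFS

x − T + W/2 = -30 − (-27) + 4 = 1.
GR = (1 − 1/2) × 1² / 16 = 0.5 × 1 / 16 = 0.03125 dB.
Output = -30 − 0.03125 = -30.03125 dBFS.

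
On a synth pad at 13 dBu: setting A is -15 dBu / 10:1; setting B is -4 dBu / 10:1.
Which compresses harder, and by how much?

A, by 9.9 dB

A: overshoot 28 dB → output overshoot 2.8 dB → GR 25.2 dB.
B: overshoot 17 dB → output overshoot 1.7 dB → GR 15.3 dB.
A applies 9.9 dB more gain reduction.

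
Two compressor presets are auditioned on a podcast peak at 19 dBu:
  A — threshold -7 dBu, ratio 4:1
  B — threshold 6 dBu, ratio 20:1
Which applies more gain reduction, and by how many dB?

A: GR = 26 − 26/4 = 19.5 dB.
B: GR = 13 − 13/20 = 12.35 dB.
A reduces 7.15 dB more.

A, by 7.15 dB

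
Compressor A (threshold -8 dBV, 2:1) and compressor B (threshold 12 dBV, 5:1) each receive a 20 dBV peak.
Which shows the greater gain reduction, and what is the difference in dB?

A, by 7.6 dB

A: GR = 28 − 28/2 = 14 dB.
B: GR = 8 − 8/5 = 6.4 dB.
Difference: 7.6 dB in favour of A.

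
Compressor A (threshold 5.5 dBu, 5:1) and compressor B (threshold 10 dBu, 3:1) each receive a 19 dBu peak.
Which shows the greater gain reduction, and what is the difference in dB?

A, by 4.8 dB

A: overshoot 13.5 dB → output overshoot 2.7 dB → GR 10.8 dB.
B: overshoot 9 dB → output overshoot 3 dB → GR 6 dB.
A applies 4.8 dB more gain reduction.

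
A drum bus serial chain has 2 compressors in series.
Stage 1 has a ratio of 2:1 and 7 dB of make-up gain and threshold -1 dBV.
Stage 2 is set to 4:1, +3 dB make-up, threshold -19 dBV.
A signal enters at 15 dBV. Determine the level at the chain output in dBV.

-7.75 dBV

Stage 1: 15 dBV is 16 dB over -1 dBV; at 2:1 that becomes 8 dB over, giving 7 dBV; +7 dB make-up → 14 dBV.
Stage 2: overshoot 33 dB → 33/4 = 8.25 dB → -10.75 dBV; +3 dB make-up → -7.75 dBV.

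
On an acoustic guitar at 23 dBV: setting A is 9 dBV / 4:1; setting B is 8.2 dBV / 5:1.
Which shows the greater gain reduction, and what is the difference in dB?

A: GR = 14 − 14/4 = 10.5 dB.
B: GR = 14.8 − 14.8/5 = 11.84 dB.
B applies 1.34 dB more gain reduction.

B, by 1.34 dB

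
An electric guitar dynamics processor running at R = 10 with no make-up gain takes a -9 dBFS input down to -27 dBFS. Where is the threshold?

Let T be the threshold. Output overshoot = (input overshoot)/R, so -27 − T = (-9 − T)/10.
10·(-27 − T) = -9 − T → 9·T = -270 − (-9) = -261.
T = -261/9 = -29 dBFS.

-29 dBFS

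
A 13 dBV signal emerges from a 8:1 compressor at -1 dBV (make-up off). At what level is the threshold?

Let T be the threshold. Output overshoot = (input overshoot)/R, so -1 − T = (13 − T)/8.
8·(-1 − T) = 13 − T → 7·T = -8 − 13 = -21.
T = -21/7 = -3 dBV.

-3 dBV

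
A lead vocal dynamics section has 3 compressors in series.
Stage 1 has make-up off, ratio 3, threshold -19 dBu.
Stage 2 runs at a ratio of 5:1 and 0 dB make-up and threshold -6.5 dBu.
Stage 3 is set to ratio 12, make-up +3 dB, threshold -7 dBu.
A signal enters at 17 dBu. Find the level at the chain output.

-4 dBu

Stage 1: 17 dBu is 36 dB over -19 dBu; at 3:1 that becomes 12 dB over, giving -7 dBu.
Stage 2: -7 dBu ≤ -6.5 dBu, so stage 2 doesn't engage; output -7 dBu.
Stage 3: -7 dBu ≤ -7 dBu, so stage 3 doesn't engage; make-up brings it to -4 dBu.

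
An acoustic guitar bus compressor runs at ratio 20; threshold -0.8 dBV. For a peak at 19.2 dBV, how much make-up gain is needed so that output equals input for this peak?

19 dB

Without make-up, output = threshold + overshoot/20 = -0.8 + 1 = 0.2 dBV.
Gap to target: 19 dB.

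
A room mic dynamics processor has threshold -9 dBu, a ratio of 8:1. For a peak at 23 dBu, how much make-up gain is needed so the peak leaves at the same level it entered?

The peak compresses to -9 + 32/8 = -5 dBu.
To reach 23 dBu requires 23 − (-5) = 28 dB of make-up.

28 dB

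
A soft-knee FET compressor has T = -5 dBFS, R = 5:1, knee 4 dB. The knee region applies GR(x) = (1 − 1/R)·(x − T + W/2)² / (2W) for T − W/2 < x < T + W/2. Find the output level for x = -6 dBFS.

x − T + W/2 = -6 − (-5) + 2 = 1.
GR = (1 − 1/5) × 1² / 8 = 0.8 × 1 / 8 = 0.1 dB.
Output = -6 − 0.1 = -6.1 dBFS.

-6.1 dBFS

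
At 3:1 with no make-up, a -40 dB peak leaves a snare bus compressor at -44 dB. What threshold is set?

Input is 6 dB above T (since output overshoot × R = input overshoot: (-44 − T)·3 = -40 − T gives T = -46 dB).
Check: -46 + (-40 − (-46))/3 = -46 + 2 = -44 dB. ✓

-46 dB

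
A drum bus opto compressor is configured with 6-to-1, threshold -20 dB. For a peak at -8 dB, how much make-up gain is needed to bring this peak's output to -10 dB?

The peak compresses to -20 + 12/6 = -18 dB.
To reach -10 dB requires -10 − (-18) = 8 dB of make-up.

8 dB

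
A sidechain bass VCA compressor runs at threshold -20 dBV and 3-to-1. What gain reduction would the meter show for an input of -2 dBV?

12 dB

-2 dBV exceeds the threshold by 18 dB.
At 3:1, output sits 18/3 = 6 dB above threshold.
Gain reduction = 18 − 6 = 12 dB.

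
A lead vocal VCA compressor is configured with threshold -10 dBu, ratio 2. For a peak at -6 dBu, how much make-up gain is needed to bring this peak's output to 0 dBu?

The peak compresses to -10 + 4/2 = -8 dBu.
To reach 0 dBu requires 0 − (-8) = 8 dB of make-up.

8 dB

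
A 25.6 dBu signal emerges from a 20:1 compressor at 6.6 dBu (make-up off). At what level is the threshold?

Let T be the threshold. Output overshoot = (input overshoot)/R, so 6.6 − T = (25.6 − T)/20.
20·(6.6 − T) = 25.6 − T → 19·T = 132 − 25.6 = 106.4.
T = 106.4/19 = 5.6 dBu.

5.6 dBu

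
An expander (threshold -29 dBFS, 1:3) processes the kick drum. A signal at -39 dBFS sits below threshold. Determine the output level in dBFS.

The input is 10 dB below the -29 dBFS threshold.
A 1:3 expander multiplies undershoot by 3: 10 × 3 = 30 dB below threshold.
Output = -29 − 30 = -59 dBFS.

-59 dBFS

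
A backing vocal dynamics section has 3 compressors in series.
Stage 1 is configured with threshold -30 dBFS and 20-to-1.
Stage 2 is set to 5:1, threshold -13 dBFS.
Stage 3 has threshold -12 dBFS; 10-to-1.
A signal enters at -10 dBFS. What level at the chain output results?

Stage 1: -10 dBFS is 20 dB over -30 dBFS; at 20:1 that becomes 1 dB over, giving -29 dBFS.
Stage 2: below threshold (-29 ≤ -13); passes unchanged; output -29 dBFS.
Stage 3: below threshold (-29 ≤ -12); passes unchanged; output -29 dBFS.

-29 dBFS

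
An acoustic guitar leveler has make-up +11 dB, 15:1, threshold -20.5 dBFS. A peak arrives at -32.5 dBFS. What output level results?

-32.5 dBFS is 12 dB below the -20.5 dBFS threshold, so no gain reduction is applied.
Make-up gain adds 11 dB: -32.5 + 11 = -21.5 dBFS.

-21.5 dBFS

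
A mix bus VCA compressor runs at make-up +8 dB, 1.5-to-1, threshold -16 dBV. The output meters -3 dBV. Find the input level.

Stripping the +8 dB make-up gives -11 dBV at the gain stage.
The compressed level sits -11 − (-16) = 5 dB over threshold.
Undo the ratio: input overshoot = 5 × 1.5 = 7.5 dB, giving input = -8.5 dBV.

-8.5 dBV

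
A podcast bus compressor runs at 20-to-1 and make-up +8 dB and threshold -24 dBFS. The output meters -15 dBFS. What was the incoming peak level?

Remove make-up: -15 − 8 = -23 dBFS.
The compressed level sits -23 − (-24) = 1 dB over threshold.
Before 20:1 compression the overshoot was 1 × 20 = 20 dB, so input = -24 + 20 = -4 dBFS.

-4 dBFS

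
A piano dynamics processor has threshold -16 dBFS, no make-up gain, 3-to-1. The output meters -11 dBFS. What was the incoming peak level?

-1 dBFS

That's 5 dB above the -16 dBFS threshold.
Undo the ratio: input overshoot = 5 × 3 = 15 dB, giving input = -1 dBFS.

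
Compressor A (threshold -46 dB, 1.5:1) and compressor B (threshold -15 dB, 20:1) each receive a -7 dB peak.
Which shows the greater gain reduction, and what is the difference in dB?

A: GR = 39 − 39/1.5 = 13 dB.
B: GR = 8 − 8/20 = 7.6 dB.
Difference: 5.4 dB in favour of A.

A, by 5.4 dB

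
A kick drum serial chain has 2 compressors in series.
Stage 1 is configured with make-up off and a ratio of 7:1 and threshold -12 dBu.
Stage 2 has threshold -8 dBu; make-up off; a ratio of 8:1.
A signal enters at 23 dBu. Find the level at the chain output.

Stage 1: 23 dBu is 35 dB over -12 dBu; at 7:1 that becomes 5 dB over, giving -7 dBu.
Stage 2: overshoot 1 dB → 1/8 = 0.125 dB → -7.875 dBu.

-7.875 dBu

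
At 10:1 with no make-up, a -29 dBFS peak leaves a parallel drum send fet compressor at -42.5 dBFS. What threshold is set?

Input is 15 dB above T (since output overshoot × R = input overshoot: (-42.5 − T)·10 = -29 − T gives T = -44 dBFS).
Check: -44 + (-29 − (-44))/10 = -44 + 1.5 = -42.5 dBFS. ✓

-44 dBFS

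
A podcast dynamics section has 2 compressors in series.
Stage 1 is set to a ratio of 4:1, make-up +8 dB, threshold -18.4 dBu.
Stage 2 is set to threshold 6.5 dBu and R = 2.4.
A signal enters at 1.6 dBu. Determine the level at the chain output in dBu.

Stage 1: overshoot 20 dB → 20/4 = 5 dB → -13.4 dBu; +8 dB make-up → -5.4 dBu.
Stage 2: -5.4 dBu ≤ 6.5 dBu, so stage 2 doesn't engage; output -5.4 dBu.

-5.4 dBu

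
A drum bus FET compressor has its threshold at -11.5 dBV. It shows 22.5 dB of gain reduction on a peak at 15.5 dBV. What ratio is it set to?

Input overshoot = 15.5 − (-11.5) = 27 dB.
Output overshoot = 27 − 22.5 = 4.5 dB.
Ratio = input overshoot / output overshoot = 27 / 4.5 = 6.

6:1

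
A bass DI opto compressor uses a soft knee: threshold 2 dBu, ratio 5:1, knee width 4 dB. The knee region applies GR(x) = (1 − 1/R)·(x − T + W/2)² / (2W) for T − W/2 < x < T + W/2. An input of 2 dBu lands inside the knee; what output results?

1.6 dBu

x − T + W/2 = 2 − 2 + 2 = 2.
GR = (1 − 1/5) × 2² / 8 = 0.8 × 4 / 8 = 0.4 dB.
Output = 2 − 0.4 = 1.6 dBu.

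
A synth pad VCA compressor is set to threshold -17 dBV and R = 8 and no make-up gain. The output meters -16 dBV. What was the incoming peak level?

The compressed level sits -16 − (-17) = 1 dB over threshold.
Before 8:1 compression the overshoot was 1 × 8 = 8 dB, so input = -17 + 8 = -9 dBV.

-9 dBV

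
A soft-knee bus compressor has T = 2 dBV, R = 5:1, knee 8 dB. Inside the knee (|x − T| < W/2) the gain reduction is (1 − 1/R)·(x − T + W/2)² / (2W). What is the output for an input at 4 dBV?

x − T + W/2 = 4 − 2 + 4 = 6.
GR = (1 − 1/5) × 6² / 16 = 0.8 × 36 / 16 = 1.8 dB.
Output = 4 − 1.8 = 2.2 dBV.

2.2 dBV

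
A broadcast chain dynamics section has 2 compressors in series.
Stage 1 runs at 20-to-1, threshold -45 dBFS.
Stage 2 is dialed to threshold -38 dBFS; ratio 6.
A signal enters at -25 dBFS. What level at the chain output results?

-44 dBFS

Stage 1: -25 dBFS is 20 dB over -45 dBFS; at 20:1 that becomes 1 dB over, giving -44 dBFS.
Stage 2: below threshold (-44 ≤ -38); passes unchanged; output -44 dBFS.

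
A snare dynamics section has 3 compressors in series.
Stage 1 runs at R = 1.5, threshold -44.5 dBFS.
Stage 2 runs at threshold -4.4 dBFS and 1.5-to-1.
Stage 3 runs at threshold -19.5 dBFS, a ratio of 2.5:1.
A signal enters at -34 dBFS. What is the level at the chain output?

Stage 1: -34 dBFS is 10.5 dB over -44.5 dBFS; at 1.5:1 that becomes 7 dB over, giving -37.5 dBFS.
Stage 2: -37.5 dBFS ≤ -4.4 dBFS, so stage 2 doesn't engage; output -37.5 dBFS.
Stage 3: -37.5 dBFS is at or below the -19.5 dBFS threshold — no compression; output -37.5 dBFS.

-37.5 dBFS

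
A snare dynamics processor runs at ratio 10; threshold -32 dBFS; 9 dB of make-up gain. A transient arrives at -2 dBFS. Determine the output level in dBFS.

-20 dBFS

The input is 30 dB above the -32 dBFS threshold.
10:1 compression reduces that to 30/10 = 3 dB over.
Output = -32 + 3 = -29 dBFS; make-up adds 9 dB, giving -20 dBFS.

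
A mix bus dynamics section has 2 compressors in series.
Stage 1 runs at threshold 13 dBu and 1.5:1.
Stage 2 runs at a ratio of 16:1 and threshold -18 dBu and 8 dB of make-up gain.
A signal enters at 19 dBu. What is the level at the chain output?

-7.8125 dBu

Stage 1: 6 dB above 13 dBu, reduced 1.5:1 to 4 dB above → 17 dBu.
Stage 2: overshoot 35 dB → 35/16 = 2.1875 dB → -15.8125 dBu; +8 dB make-up → -7.8125 dBu.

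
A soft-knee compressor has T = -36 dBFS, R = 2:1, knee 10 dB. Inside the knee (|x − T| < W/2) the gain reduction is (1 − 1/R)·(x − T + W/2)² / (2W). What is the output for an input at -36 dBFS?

x − T + W/2 = -36 − (-36) + 5 = 5.
GR = (1 − 1/2) × 5² / 20 = 0.5 × 25 / 20 = 0.625 dB.
Output = -36 − 0.625 = -36.625 dBFS.

-36.625 dBFS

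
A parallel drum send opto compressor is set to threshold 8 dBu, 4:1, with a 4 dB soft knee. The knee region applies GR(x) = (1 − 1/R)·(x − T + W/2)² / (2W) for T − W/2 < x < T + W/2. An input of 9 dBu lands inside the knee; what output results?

x − T + W/2 = 9 − 8 + 2 = 3.
GR = (1 − 1/4) × 3² / 8 = 0.75 × 9 / 8 = 0.84375 dB.
Output = 9 − 0.84375 = 8.15625 dBu.

8.15625 dBu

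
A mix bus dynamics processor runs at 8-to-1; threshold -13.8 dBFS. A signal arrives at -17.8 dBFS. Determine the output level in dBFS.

-17.8 dBFS is 4 dB below the -13.8 dBFS threshold, so no gain reduction is applied.
Output = input = -17.8 dBFS.

-17.8 dBFS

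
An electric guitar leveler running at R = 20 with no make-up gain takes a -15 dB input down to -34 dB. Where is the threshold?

-35 dB

Gain reduction = -15 − (-34) = 19 dB; output overshoot = GR / (R − 1) = 19 / 19 = 1 dB.
Threshold = output − output overshoot = -34 − 1 = -35 dB.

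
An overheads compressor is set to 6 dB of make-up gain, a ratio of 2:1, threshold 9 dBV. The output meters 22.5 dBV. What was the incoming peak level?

24 dBV

Before make-up, the level was 22.5 − 6 = 16.5 dBV.
Post-compression overshoot = 16.5 − 9 = 7.5 dB.
Undo the ratio: input overshoot = 7.5 × 2 = 15 dB, giving input = 24 dBV.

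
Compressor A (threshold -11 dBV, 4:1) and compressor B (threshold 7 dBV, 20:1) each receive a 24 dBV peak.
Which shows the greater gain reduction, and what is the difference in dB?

A: GR = 35 − 35/4 = 26.25 dB.
B: GR = 17 − 17/20 = 16.15 dB.
Difference: 10.1 dB in favour of A.

A, by 10.1 dB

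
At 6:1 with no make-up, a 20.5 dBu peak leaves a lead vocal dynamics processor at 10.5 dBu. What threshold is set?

Input is 12 dB above T (since output overshoot × R = input overshoot: (10.5 − T)·6 = 20.5 − T gives T = 8.5 dBu).
Check: 8.5 + (20.5 − 8.5)/6 = 8.5 + 2 = 10.5 dBu. ✓

8.5 dBu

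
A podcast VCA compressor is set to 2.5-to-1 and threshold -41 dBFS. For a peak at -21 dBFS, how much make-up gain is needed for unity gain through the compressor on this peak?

12 dB

Overshoot 20 dB → 20/2.5 = 8 dB after compression, so the compressed level is -41 + 8 = -33 dBFS.
Make-up = target − compressed = -21 − (-33) = 12 dB.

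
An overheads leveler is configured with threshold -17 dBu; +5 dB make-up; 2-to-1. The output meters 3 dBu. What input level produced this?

13 dBu

Stripping the +5 dB make-up gives -2 dBu at the gain stage.
Post-compression overshoot = -2 − (-17) = 15 dB.
Undo the ratio: input overshoot = 15 × 2 = 30 dB, giving input = 13 dBu.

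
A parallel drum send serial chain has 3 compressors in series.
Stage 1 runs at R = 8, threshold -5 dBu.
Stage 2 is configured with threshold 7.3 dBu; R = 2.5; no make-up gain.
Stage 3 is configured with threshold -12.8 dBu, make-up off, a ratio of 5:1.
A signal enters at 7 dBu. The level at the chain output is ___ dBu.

-10.94 dBu

Stage 1: overshoot 12 dB → 12/8 = 1.5 dB → -3.5 dBu.
Stage 2: below threshold (-3.5 ≤ 7.3); passes unchanged; output -3.5 dBu.
Stage 3: 9.3 dB above -12.8 dBu, reduced 5:1 to 1.86 dB above → -10.94 dBu.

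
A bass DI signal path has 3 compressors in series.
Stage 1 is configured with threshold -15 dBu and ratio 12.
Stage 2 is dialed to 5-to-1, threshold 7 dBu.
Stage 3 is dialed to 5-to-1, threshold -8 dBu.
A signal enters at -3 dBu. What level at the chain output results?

Stage 1: 12 dB above -15 dBu, reduced 12:1 to 1 dB above → -14 dBu.
Stage 2: -14 dBu ≤ 7 dBu, so stage 2 doesn't engage; output -14 dBu.
Stage 3: -14 dBu is at or below the -8 dBu threshold — no compression; output -14 dBu.

-14 dBu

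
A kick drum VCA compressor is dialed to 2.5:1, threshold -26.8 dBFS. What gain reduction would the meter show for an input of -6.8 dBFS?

12 dB

The signal is 20 dB above threshold.
At 2.5:1, output sits 20/2.5 = 8 dB above threshold.
Gain reduction = 20 − 8 = 12 dB.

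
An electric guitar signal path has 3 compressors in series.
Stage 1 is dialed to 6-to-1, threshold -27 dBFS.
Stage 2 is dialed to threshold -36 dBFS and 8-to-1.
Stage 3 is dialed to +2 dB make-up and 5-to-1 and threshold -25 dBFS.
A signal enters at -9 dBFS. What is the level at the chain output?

-32.5 dBFS

Stage 1: -9 dBFS is 18 dB over -27 dBFS; at 6:1 that becomes 3 dB over, giving -24 dBFS.
Stage 2: 12 dB above -36 dBFS, reduced 8:1 to 1.5 dB above → -34.5 dBFS.
Stage 3: -34.5 dBFS is at or below the -25 dBFS threshold — no compression; make-up brings it to -32.5 dBFS.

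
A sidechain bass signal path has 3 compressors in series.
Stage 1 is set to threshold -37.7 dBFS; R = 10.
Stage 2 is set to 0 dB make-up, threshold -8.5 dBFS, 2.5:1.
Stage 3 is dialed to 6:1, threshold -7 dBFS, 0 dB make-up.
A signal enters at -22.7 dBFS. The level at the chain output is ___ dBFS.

-36.2 dBFS

Stage 1: -22.7 dBFS is 15 dB over -37.7 dBFS; at 10:1 that becomes 1.5 dB over, giving -36.2 dBFS.
Stage 2: below threshold (-36.2 ≤ -8.5); passes unchanged; output -36.2 dBFS.
Stage 3: -36.2 dBFS is at or below the -7 dBFS threshold — no compression; output -36.2 dBFS.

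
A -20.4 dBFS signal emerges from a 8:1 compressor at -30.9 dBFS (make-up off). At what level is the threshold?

Let T be the threshold. Output overshoot = (input overshoot)/R, so -30.9 − T = (-20.4 − T)/8.
8·(-30.9 − T) = -20.4 − T → 7·T = -247.2 − (-20.4) = -226.8.
T = -226.8/7 = -32.4 dBFS.

-32.4 dBFS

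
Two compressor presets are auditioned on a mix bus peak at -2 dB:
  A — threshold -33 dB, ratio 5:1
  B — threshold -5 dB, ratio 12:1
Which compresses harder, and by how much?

A: overshoot 31 dB → output overshoot 6.2 dB → GR 24.8 dB.
B: overshoot 3 dB → output overshoot 0.25 dB → GR 2.75 dB.
A reduces 22.05 dB more.

A, by 22.05 dB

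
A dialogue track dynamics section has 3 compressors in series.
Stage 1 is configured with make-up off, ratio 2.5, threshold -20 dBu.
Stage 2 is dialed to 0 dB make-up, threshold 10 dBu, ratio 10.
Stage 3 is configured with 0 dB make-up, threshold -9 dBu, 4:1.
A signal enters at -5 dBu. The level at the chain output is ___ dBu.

Stage 1: -5 dBu is 15 dB over -20 dBu; at 2.5:1 that becomes 6 dB over, giving -14 dBu.
Stage 2: -14 dBu ≤ 10 dBu, so stage 2 doesn't engage; output -14 dBu.
Stage 3: below threshold (-14 ≤ -9); passes unchanged; output -14 dBu.

-14 dBu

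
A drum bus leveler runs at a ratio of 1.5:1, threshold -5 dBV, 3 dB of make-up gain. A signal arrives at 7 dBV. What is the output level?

6 dBV

Overshoot: 7 − (-5) = 12 dB.
1.5:1 compression reduces that to 12/1.5 = 8 dB over.
So the level is -5 + 8 = 3 dBV; make-up adds 3 dB, giving 6 dBV.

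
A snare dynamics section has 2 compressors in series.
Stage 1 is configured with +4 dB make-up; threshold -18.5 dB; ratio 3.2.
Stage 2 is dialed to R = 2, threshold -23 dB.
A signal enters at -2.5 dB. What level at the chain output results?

-16.25 dB

Stage 1: -2.5 dB is 16 dB over -18.5 dB; at 3.2:1 that becomes 5 dB over, giving -13.5 dB; +4 dB make-up → -9.5 dB.
Stage 2: overshoot 13.5 dB → 13.5/2 = 6.75 dB → -16.25 dB.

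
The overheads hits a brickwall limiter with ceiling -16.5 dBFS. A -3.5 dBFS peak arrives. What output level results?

-16.5 dBFS

A brickwall limiter is an ∞:1 compressor: any input above the ceiling is clamped to -16.5 dBFS.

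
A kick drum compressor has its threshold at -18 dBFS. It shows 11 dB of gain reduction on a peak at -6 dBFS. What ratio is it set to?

Input overshoot = -6 − (-18) = 12 dB.
Output overshoot = 12 − 11 = 1 dB.
Ratio = input overshoot / output overshoot = 12 / 1 = 12.

12:1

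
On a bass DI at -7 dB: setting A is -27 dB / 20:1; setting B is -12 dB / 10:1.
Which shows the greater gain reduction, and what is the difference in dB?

A: GR = 20 − 20/20 = 19 dB.
B: GR = 5 − 5/10 = 4.5 dB.
A reduces 14.5 dB more.

A, by 14.5 dB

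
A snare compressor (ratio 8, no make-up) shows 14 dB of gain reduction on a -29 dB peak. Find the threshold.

-45 dB

Let T be the threshold. Output overshoot = (input overshoot)/R, so -43 − T = (-29 − T)/8.
8·(-43 − T) = -29 − T → 7·T = -344 − (-29) = -315.
T = -315/7 = -45 dB.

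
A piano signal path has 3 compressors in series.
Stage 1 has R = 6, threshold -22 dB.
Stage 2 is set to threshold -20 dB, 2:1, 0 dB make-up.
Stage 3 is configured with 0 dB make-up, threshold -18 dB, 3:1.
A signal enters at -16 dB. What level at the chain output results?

Stage 1: -16 dB is 6 dB over -22 dB; at 6:1 that becomes 1 dB over, giving -21 dB.
Stage 2: -21 dB ≤ -20 dB, so stage 2 doesn't engage; output -21 dB.
Stage 3: -21 dB is at or below the -18 dB threshold — no compression; output -21 dB.

-21 dB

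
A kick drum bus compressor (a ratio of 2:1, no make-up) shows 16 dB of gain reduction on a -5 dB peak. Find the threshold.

Input is 32 dB above T (since output overshoot × R = input overshoot: (-21 − T)·2 = -5 − T gives T = -37 dB).
Check: -37 + (-5 − (-37))/2 = -37 + 16 = -21 dB. ✓

-37 dB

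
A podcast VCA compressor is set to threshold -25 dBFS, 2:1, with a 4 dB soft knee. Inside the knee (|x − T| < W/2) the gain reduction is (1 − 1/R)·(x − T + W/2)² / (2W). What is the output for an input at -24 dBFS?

-24.5625 dBFS

x − T + W/2 = -24 − (-25) + 2 = 3.
GR = (1 − 1/2) × 3² / 8 = 0.5 × 9 / 8 = 0.5625 dB.
Output = -24 − 0.5625 = -24.5625 dBFS.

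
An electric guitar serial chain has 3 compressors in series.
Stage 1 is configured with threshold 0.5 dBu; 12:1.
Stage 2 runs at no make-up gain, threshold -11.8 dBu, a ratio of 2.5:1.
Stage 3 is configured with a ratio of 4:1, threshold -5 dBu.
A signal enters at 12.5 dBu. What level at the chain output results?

-6.48 dBu

Stage 1: 12 dB above 0.5 dBu, reduced 12:1 to 1 dB above → 1.5 dBu.
Stage 2: overshoot 13.3 dB → 13.3/2.5 = 5.32 dB → -6.48 dBu.
Stage 3: below threshold (-6.48 ≤ -5); passes unchanged; output -6.48 dBu.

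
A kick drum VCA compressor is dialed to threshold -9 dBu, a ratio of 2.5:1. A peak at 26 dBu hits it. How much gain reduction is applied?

21 dB

Overshoot = 26 − (-9) = 35 dB.
At 2.5:1, output sits 35/2.5 = 14 dB above threshold.
So the signal is attenuated by 35 − 14 = 21 dB.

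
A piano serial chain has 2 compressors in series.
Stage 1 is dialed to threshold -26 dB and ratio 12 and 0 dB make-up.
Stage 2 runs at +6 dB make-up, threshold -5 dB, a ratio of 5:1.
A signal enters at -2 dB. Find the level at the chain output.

Stage 1: -2 dB is 24 dB over -26 dB; at 12:1 that becomes 2 dB over, giving -24 dB.
Stage 2: -24 dB is at or below the -5 dB threshold — no compression; make-up brings it to -18 dB.

-18 dB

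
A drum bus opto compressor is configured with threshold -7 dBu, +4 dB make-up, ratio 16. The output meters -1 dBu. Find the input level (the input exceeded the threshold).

Before make-up, the level was -1 − 4 = -5 dBu.
Post-compression overshoot = -5 − (-7) = 2 dB.
Before 16:1 compression the overshoot was 2 × 16 = 32 dB, so input = -7 + 32 = 25 dBu.

25 dBu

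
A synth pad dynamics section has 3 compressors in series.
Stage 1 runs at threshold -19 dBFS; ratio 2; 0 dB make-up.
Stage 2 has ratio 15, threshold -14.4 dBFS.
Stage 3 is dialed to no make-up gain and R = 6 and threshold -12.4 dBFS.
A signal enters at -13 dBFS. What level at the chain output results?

-16 dBFS

Stage 1: -13 dBFS is 6 dB over -19 dBFS; at 2:1 that becomes 3 dB over, giving -16 dBFS.
Stage 2: -16 dBFS ≤ -14.4 dBFS, so stage 2 doesn't engage; output -16 dBFS.
Stage 3: -16 dBFS is at or below the -12.4 dBFS threshold — no compression; output -16 dBFS.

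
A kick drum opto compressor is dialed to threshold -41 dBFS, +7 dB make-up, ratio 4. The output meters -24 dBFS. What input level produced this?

Before make-up, the level was -24 − 7 = -31 dBFS.
The compressed level sits -31 − (-41) = 10 dB over threshold.
Undo the ratio: input overshoot = 10 × 4 = 40 dB, giving input = -1 dBFS.

-1 dBFS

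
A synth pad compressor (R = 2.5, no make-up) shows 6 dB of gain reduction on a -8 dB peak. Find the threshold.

Let T be the threshold. Output overshoot = (input overshoot)/R, so -14 − T = (-8 − T)/2.5.
2.5·(-14 − T) = -8 − T → 1.5·T = -35 − (-8) = -27.
T = -27/1.5 = -18 dB.

-18 dB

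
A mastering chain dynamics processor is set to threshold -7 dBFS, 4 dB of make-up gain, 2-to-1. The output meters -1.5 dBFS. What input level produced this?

Stripping the +4 dB make-up gives -5.5 dBFS at the gain stage.
That's 1.5 dB above the -7 dBFS threshold.
Undo the ratio: input overshoot = 1.5 × 2 = 3 dB, giving input = -4 dBFS.

-4 dBFS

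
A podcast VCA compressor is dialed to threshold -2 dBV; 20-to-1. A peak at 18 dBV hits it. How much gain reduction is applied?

18 dBV exceeds the threshold by 20 dB.
After 20:1 compression the overshoot becomes 20/20 = 1 dB.
Gain reduction = 20 − 1 = 19 dB.

19 dB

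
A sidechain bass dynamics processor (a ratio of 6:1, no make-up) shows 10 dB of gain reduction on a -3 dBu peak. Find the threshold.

-15 dBu

Gain reduction = -3 − (-13) = 10 dB; output overshoot = GR / (R − 1) = 10 / 5 = 2 dB.
Threshold = output − output overshoot = -13 − 2 = -15 dBu.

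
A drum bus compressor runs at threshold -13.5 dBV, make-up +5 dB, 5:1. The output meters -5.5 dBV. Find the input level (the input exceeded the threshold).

1.5 dBV

Before make-up, the level was -5.5 − 5 = -10.5 dBV.
Post-compression overshoot = -10.5 − (-13.5) = 3 dB.
Before 5:1 compression the overshoot was 3 × 5 = 15 dB, so input = -13.5 + 15 = 1.5 dBV.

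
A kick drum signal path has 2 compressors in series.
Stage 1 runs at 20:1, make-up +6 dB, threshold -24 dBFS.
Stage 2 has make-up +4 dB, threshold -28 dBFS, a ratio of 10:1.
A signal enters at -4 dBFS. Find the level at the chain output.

-22.9 dBFS

Stage 1: -4 dBFS is 20 dB over -24 dBFS; at 20:1 that becomes 1 dB over, giving -23 dBFS; +6 dB make-up → -17 dBFS.
Stage 2: -17 dBFS is 11 dB over -28 dBFS; at 10:1 that becomes 1.1 dB over, giving -26.9 dBFS; +4 dB make-up → -22.9 dBFS.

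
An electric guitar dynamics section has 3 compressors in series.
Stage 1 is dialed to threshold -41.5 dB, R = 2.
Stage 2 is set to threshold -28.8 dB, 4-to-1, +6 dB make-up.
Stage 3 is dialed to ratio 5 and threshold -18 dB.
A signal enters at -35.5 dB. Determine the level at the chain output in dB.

Stage 1: -35.5 dB is 6 dB over -41.5 dB; at 2:1 that becomes 3 dB over, giving -38.5 dB.
Stage 2: -38.5 dB ≤ -28.8 dB, so stage 2 doesn't engage; make-up brings it to -32.5 dB.
Stage 3: -32.5 dB ≤ -18 dB, so stage 3 doesn't engage; output -32.5 dB.

-32.5 dB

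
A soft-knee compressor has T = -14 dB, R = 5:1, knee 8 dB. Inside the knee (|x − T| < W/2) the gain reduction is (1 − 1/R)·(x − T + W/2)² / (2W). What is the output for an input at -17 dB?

x − T + W/2 = -17 − (-14) + 4 = 1.
GR = (1 − 1/5) × 1² / 16 = 0.8 × 1 / 16 = 0.05 dB.
Output = -17 − 0.05 = -17.05 dB.

-17.05 dB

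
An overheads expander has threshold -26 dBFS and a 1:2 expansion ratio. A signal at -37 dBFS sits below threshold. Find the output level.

The input is 11 dB below the -26 dBFS threshold.
A 1:2 expander multiplies undershoot by 2: 11 × 2 = 22 dB below threshold.
Output = -26 − 22 = -48 dBFS.

-48 dBFS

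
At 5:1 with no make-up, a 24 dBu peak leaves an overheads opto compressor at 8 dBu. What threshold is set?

Input is 20 dB above T (since output overshoot × R = input overshoot: (8 − T)·5 = 24 − T gives T = 4 dBu).
Check: 4 + (24 − 4)/5 = 4 + 4 = 8 dBu. ✓

4 dBu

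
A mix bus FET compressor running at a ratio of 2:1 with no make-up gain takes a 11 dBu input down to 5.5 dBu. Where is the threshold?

0 dBu

Input is 11 dB above T (since output overshoot × R = input overshoot: (5.5 − T)·2 = 11 − T gives T = 0 dBu).
Check: 0 + (11 − 0)/2 = 0 + 5.5 = 5.5 dBu. ✓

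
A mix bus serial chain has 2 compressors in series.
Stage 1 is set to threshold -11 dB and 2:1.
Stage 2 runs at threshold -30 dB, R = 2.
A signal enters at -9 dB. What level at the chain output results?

-20 dB

Stage 1: -9 dB is 2 dB over -11 dB; at 2:1 that becomes 1 dB over, giving -10 dB.
Stage 2: 20 dB above -30 dB, reduced 2:1 to 10 dB above → -20 dB.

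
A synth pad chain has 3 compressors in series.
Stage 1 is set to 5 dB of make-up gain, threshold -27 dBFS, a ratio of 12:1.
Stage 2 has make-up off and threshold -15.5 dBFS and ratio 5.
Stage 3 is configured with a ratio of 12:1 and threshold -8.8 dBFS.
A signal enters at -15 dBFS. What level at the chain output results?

Stage 1: 12 dB above -27 dBFS, reduced 12:1 to 1 dB above → -26 dBFS; +5 dB make-up → -21 dBFS.
Stage 2: -21 dBFS ≤ -15.5 dBFS, so stage 2 doesn't engage; output -21 dBFS.
Stage 3: below threshold (-21 ≤ -8.8); passes unchanged; output -21 dBFS.

-21 dBFS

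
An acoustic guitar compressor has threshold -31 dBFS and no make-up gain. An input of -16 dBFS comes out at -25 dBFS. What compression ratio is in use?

Input overshoot = -16 − (-31) = 15 dB; output overshoot = -25 − (-31) = 6 dB.
Ratio = 15 / 6 = 2.5.

2.5:1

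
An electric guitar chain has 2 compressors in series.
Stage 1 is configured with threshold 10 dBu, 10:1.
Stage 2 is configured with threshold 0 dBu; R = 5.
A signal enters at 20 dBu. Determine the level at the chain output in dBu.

Stage 1: 10 dB above 10 dBu, reduced 10:1 to 1 dB above → 11 dBu.
Stage 2: overshoot 11 dB → 11/5 = 2.2 dB → 2.2 dBu.

2.2 dBu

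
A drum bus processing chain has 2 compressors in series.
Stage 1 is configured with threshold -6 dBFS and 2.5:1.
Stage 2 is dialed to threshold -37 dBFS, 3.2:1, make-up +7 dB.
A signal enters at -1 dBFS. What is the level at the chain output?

-19.6875 dBFS

Stage 1: overshoot 5 dB → 5/2.5 = 2 dB → -4 dBFS.
Stage 2: 33 dB above -37 dBFS, reduced 3.2:1 to 10.3125 dB above → -26.6875 dBFS; +7 dB make-up → -19.6875 dBFS.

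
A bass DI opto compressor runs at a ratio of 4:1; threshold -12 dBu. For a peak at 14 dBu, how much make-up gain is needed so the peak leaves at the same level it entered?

19.5 dB

The peak compresses to -12 + 26/4 = -5.5 dBu.
To reach 14 dBu requires 14 − (-5.5) = 19.5 dB of make-up.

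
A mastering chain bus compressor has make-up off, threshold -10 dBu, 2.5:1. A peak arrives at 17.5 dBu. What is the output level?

1 dBu

17.5 dBu sits 27.5 dB over threshold.
The 27.5 dB excess becomes 11 dB after 2.5:1 reduction.
That puts the output at 1 dBu.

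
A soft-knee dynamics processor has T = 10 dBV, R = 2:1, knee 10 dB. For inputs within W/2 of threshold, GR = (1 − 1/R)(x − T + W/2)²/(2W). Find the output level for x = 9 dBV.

8.6 dBV

x − T + W/2 = 9 − 10 + 5 = 4.
GR = (1 − 1/2) × 4² / 20 = 0.5 × 16 / 20 = 0.4 dB.
Output = 9 − 0.4 = 8.6 dBV.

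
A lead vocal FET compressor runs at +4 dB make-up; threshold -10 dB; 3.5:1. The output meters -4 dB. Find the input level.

Remove make-up: -4 − 4 = -8 dB.
The compressed level sits -8 − (-10) = 2 dB over threshold.
Before 3.5:1 compression the overshoot was 2 × 3.5 = 7 dB, so input = -10 + 7 = -3 dB.

-3 dB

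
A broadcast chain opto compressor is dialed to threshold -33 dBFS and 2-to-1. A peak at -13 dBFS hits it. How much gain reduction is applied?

-13 dBFS exceeds the threshold by 20 dB.
A 2:1 ratio leaves 10 dB of that excess.
GR = overshoot in − overshoot out = 20 − 10 = 10 dB.

10 dB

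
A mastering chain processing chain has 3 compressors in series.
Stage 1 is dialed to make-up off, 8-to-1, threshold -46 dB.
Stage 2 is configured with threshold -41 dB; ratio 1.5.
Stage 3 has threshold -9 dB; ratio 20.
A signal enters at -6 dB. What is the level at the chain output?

Stage 1: 40 dB above -46 dB, reduced 8:1 to 5 dB above → -41 dB.
Stage 2: -41 dB is at or below the -41 dB threshold — no compression; output -41 dB.
Stage 3: -41 dB ≤ -9 dB, so stage 3 doesn't engage; output -41 dB.

-41 dB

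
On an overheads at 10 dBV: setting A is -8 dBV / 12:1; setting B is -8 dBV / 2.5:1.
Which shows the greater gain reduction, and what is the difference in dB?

A, by 5.7 dB

A: overshoot 18 dB → output overshoot 1.5 dB → GR 16.5 dB.
B: overshoot 18 dB → output overshoot 7.2 dB → GR 10.8 dB.
A reduces 5.7 dB more.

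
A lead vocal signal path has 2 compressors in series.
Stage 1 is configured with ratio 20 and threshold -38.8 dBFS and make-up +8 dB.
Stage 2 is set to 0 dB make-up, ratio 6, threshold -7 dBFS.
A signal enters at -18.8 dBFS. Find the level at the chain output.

Stage 1: overshoot 20 dB → 20/20 = 1 dB → -37.8 dBFS; +8 dB make-up → -29.8 dBFS.
Stage 2: -29.8 dBFS is at or below the -7 dBFS threshold — no compression; output -29.8 dBFS.

-29.8 dBFS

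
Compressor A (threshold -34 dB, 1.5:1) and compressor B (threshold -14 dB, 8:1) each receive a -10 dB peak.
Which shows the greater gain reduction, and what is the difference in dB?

A, by 4.5 dB

A: 24 dB over, compressed to 16 dB over, so 8 dB of GR.
B: 4 dB over, compressed to 0.5 dB over, so 3.5 dB of GR.
A reduces 4.5 dB more.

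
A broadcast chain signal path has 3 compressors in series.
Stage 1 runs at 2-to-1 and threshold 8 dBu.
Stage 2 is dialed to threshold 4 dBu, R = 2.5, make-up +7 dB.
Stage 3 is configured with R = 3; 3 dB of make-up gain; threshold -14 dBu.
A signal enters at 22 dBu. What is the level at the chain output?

-1.2 dBu

Stage 1: overshoot 14 dB → 14/2 = 7 dB → 15 dBu.
Stage 2: 15 dBu is 11 dB over 4 dBu; at 2.5:1 that becomes 4.4 dB over, giving 8.4 dBu; +7 dB make-up → 15.4 dBu.
Stage 3: overshoot 29.4 dB → 29.4/3 = 9.8 dB → -4.2 dBu; +3 dB make-up → -1.2 dBu.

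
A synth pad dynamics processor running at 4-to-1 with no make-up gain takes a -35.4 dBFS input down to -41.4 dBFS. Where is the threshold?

Let T be the threshold. Output overshoot = (input overshoot)/R, so -41.4 − T = (-35.4 − T)/4.
4·(-41.4 − T) = -35.4 − T → 3·T = -165.6 − (-35.4) = -130.2.
T = -130.2/3 = -43.4 dBFS.

-43.4 dBFS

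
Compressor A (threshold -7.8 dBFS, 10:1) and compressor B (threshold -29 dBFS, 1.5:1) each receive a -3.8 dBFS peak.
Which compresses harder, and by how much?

B, by 4.8 dB

A: overshoot 4 dB → output overshoot 0.4 dB → GR 3.6 dB.
B: overshoot 25.2 dB → output overshoot 16.8 dB → GR 8.4 dB.
B applies 4.8 dB more gain reduction.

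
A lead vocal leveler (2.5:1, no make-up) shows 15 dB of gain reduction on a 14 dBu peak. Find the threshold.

-11 dBu

Gain reduction = 14 − (-1) = 15 dB; output overshoot = GR / (R − 1) = 15 / 1.5 = 10 dB.
Threshold = output − output overshoot = -1 − 10 = -11 dBu.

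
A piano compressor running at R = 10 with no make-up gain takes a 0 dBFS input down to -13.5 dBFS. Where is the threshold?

-15 dBFS

Input is 15 dB above T (since output overshoot × R = input overshoot: (-13.5 − T)·10 = 0 − T gives T = -15 dBFS).
Check: -15 + (0 − (-15))/10 = -15 + 1.5 = -13.5 dBFS. ✓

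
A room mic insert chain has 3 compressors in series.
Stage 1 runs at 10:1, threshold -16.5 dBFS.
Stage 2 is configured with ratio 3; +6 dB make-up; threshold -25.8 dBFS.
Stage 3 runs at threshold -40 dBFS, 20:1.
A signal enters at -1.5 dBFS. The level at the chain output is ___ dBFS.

Stage 1: 15 dB above -16.5 dBFS, reduced 10:1 to 1.5 dB above → -15 dBFS.
Stage 2: 10.8 dB above -25.8 dBFS, reduced 3:1 to 3.6 dB above → -22.2 dBFS; +6 dB make-up → -16.2 dBFS.
Stage 3: -16.2 dBFS is 23.8 dB over -40 dBFS; at 20:1 that becomes 1.19 dB over, giving -38.81 dBFS.

-38.81 dBFS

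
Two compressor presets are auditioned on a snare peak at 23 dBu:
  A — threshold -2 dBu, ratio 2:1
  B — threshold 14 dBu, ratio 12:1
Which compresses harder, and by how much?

A: 25 dB over, compressed to 12.5 dB over, so 12.5 dB of GR.
B: 9 dB over, compressed to 0.75 dB over, so 8.25 dB of GR.
A reduces 4.25 dB more.

A, by 4.25 dB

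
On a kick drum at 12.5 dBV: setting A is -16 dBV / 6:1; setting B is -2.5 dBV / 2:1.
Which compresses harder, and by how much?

A, by 16.25 dB

A: GR = 28.5 − 28.5/6 = 23.75 dB.
B: GR = 15 − 15/2 = 7.5 dB.
A applies 16.25 dB more gain reduction.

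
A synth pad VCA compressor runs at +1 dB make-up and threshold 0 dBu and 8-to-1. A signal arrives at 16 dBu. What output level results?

The input is 16 dB above the 0 dBu threshold.
At 8:1 the overshoot is divided by 8, leaving 2 dB above threshold.
That puts the output at 2 dBu; make-up adds 1 dB, giving 3 dBu.

3 dBu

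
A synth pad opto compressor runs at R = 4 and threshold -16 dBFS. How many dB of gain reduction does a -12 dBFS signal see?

3 dB

-12 dBFS exceeds the threshold by 4 dB.
After 4:1 compression the overshoot becomes 4/4 = 1 dB.
So the signal is attenuated by 4 − 1 = 3 dB.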